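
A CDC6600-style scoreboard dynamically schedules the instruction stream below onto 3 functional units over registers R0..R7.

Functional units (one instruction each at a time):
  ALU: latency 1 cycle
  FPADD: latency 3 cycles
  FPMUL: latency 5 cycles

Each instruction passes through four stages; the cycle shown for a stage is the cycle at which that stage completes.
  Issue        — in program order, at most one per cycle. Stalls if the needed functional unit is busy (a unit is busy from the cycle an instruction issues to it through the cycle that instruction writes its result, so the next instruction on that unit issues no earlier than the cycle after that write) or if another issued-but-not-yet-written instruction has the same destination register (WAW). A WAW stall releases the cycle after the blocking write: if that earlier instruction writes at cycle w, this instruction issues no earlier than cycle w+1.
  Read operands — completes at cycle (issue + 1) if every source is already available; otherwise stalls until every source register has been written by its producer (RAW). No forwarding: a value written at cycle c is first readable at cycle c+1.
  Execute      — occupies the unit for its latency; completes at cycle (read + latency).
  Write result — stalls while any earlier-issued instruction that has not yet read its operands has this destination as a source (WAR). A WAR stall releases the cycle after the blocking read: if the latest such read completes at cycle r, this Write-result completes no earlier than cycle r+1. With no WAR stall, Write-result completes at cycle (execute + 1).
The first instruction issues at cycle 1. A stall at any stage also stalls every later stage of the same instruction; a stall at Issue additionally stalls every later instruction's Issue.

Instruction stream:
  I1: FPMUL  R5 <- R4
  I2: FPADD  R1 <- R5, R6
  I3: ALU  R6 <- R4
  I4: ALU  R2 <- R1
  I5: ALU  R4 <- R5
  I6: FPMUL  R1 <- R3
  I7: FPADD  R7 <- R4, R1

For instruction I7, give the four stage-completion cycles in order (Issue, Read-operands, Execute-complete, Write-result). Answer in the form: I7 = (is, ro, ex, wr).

I7 = (19, 26, 29, 30)

I1  is:1  ro:2  ex:7  wr:8
I2  is:2  ro:9  ex:12  wr:13  — RAW R5: wait I1 write@8
I3  is:3  ro:4  ex:5  wr:10  — WAR R6: wait I2 read@9
I4  is:11  ro:14  ex:15  wr:16  — struct: ALU busy until I3 writes@10, RAW R1: wait I2 write@13
I5  is:17  ro:18  ex:19  wr:20  — struct: ALU busy until I4 writes@16
I6  is:18  ro:19  ex:24  wr:25
I7  is:19  ro:26  ex:29  wr:30  — RAW R1: wait I6 write@25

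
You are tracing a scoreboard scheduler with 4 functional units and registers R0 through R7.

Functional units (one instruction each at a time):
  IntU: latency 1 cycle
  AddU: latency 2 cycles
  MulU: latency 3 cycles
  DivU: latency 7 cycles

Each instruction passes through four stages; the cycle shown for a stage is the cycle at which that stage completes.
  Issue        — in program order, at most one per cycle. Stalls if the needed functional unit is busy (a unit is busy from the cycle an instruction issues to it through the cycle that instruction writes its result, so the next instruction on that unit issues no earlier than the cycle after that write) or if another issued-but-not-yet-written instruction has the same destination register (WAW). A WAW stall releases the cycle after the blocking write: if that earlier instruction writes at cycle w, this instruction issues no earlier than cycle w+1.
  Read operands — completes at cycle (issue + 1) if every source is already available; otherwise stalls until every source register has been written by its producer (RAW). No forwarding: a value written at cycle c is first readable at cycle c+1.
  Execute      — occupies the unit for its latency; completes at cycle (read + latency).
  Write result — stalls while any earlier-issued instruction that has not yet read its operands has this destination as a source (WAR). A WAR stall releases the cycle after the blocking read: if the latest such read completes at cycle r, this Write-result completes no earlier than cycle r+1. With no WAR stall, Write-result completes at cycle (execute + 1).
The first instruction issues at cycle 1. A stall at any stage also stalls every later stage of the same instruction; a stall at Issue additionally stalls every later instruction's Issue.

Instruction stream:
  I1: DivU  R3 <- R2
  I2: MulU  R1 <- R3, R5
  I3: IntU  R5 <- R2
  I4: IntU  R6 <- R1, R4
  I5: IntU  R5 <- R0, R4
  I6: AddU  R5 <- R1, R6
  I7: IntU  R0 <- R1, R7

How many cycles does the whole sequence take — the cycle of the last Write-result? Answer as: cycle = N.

cycle = 27

I1: IS=1 RO=2 EX=9 WR=10
I2: IS=2 RO=11 EX=14 WR=15  [RAW R3: wait I1 write@10]
I3: IS=3 RO=4 EX=5 WR=12  [WAR R5: wait I2 read@11]
I4: IS=13 RO=16 EX=17 WR=18  [struct: IntU busy until I3 writes@12; RAW R1: wait I2 write@15]
I5: IS=19 RO=20 EX=21 WR=22  [struct: IntU busy until I4 writes@18]
I6: IS=23 RO=24 EX=26 WR=27  [WAW R5: wait I5 write@22]
I7: IS=24 RO=25 EX=26 WR=27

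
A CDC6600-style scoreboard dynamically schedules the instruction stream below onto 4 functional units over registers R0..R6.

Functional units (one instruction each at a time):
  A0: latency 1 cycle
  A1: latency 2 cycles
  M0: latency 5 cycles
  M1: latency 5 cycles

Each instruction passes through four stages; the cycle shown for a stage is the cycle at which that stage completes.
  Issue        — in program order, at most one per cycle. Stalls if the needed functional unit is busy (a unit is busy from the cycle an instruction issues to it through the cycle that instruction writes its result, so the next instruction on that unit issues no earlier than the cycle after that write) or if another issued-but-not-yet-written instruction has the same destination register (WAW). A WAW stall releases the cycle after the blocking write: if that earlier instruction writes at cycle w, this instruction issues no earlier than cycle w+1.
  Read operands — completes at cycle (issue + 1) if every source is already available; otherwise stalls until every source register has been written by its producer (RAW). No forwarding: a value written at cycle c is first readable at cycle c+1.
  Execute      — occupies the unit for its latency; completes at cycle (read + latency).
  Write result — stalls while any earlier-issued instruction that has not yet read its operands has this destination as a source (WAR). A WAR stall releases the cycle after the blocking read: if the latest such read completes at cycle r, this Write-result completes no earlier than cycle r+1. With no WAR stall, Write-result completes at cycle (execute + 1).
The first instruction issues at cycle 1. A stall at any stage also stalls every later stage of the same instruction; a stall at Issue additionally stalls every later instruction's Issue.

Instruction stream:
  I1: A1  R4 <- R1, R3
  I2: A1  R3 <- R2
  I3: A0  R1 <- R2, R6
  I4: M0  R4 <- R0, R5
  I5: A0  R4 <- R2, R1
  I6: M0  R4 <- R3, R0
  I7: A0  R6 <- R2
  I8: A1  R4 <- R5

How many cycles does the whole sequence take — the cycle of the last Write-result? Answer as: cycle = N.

cycle = 32

I1  is:1  ro:2  ex:4  wr:5
I2  is:6  ro:7  ex:9  wr:10  — struct: A1 busy until I1 writes@5
I3  is:7  ro:8  ex:9  wr:10
I4  is:8  ro:9  ex:14  wr:15
I5  is:16  ro:17  ex:18  wr:19  — WAW R4: wait I4 write@15
I6  is:20  ro:21  ex:26  wr:27  — WAW R4: wait I5 write@19
I7  is:21  ro:22  ex:23  wr:24
I8  is:28  ro:29  ex:31  wr:32  — WAW R4: wait I6 write@27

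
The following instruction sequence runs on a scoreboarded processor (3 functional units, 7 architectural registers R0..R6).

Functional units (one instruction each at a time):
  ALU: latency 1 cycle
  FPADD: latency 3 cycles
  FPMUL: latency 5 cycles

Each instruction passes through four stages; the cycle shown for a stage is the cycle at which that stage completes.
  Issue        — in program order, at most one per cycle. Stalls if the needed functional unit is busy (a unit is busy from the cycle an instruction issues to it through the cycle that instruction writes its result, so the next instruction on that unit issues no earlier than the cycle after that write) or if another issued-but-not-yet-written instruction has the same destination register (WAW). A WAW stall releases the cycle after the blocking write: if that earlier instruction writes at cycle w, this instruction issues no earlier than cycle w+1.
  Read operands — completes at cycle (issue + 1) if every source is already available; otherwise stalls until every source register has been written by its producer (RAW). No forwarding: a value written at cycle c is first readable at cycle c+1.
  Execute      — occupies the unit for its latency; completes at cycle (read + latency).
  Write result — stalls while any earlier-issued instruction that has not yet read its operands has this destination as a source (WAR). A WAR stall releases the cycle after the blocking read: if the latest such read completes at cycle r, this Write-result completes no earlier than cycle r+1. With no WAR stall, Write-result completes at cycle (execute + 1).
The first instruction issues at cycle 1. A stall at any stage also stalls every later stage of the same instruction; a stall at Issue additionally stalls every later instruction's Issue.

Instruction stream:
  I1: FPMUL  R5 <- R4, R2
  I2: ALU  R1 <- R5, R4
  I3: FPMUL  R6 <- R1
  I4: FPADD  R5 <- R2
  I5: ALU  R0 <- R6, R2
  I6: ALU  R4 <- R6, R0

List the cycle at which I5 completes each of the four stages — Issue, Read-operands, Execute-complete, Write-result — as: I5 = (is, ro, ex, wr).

cycle 1: issue I1 (FPMUL)
cycle 2: I1 read-ops · issue I2 (ALU)
cycle 7: I1 finished on FPMUL
cycle 8: I1→R5
cycle 9: I2 read-ops · issue I3 (FPMUL)
cycle 10: I2 finished on ALU · issue I4 (FPADD)
cycle 11: I2→R1 · I4 read-ops
cycle 12: I3 read-ops · issue I5 (ALU)
cycle 14: I4 finished on FPADD
cycle 15: I4→R5
cycle 17: I3 finished on FPMUL
cycle 18: I3→R6
cycle 19: I5 read-ops
cycle 20: I5 finished on ALU
cycle 21: I5→R0
cycle 22: issue I6 (ALU)
cycle 23: I6 read-ops
cycle 24: I6 finished on ALU
cycle 25: I6→R4

I5 = (12, 19, 20, 21)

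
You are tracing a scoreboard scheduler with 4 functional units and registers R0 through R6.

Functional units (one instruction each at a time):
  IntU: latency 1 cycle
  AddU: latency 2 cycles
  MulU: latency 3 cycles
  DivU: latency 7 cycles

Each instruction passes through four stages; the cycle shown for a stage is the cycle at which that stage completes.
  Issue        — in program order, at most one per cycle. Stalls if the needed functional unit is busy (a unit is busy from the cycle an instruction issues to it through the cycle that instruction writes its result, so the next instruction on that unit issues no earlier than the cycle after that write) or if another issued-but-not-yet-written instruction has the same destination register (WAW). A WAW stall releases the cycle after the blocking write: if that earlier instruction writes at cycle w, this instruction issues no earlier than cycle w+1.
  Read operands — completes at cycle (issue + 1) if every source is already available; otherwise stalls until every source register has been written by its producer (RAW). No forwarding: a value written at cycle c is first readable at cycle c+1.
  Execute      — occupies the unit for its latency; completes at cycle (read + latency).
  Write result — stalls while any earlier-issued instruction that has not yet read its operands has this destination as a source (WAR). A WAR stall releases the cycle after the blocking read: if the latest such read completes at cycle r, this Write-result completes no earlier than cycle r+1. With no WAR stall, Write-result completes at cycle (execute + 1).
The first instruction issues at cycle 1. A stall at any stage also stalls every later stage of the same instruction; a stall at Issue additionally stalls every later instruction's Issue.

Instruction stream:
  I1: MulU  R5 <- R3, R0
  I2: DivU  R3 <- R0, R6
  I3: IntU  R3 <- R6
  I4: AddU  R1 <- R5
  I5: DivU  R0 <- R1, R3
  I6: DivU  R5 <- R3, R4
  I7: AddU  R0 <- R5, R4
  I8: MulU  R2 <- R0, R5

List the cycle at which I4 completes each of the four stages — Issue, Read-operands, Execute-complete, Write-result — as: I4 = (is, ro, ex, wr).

I4 = (13, 14, 16, 17)

1) issue 1, read 2, done 5, write 6
2) issue 2, read 3, done 10, write 11
3) issue 12, read 13, done 14, write 15  <WAW R3: wait I2 write@11>
4) issue 13, read 14, done 16, write 17
5) issue 14, read 18, done 25, write 26  <RAW R1: wait I4 write@17>
6) issue 27, read 28, done 35, write 36  <struct: DivU busy until I5 writes@26>
7) issue 28, read 37, done 39, write 40  <RAW R5: wait I6 write@36>
8) issue 29, read 41, done 44, write 45  <RAW R0: wait I7 write@40>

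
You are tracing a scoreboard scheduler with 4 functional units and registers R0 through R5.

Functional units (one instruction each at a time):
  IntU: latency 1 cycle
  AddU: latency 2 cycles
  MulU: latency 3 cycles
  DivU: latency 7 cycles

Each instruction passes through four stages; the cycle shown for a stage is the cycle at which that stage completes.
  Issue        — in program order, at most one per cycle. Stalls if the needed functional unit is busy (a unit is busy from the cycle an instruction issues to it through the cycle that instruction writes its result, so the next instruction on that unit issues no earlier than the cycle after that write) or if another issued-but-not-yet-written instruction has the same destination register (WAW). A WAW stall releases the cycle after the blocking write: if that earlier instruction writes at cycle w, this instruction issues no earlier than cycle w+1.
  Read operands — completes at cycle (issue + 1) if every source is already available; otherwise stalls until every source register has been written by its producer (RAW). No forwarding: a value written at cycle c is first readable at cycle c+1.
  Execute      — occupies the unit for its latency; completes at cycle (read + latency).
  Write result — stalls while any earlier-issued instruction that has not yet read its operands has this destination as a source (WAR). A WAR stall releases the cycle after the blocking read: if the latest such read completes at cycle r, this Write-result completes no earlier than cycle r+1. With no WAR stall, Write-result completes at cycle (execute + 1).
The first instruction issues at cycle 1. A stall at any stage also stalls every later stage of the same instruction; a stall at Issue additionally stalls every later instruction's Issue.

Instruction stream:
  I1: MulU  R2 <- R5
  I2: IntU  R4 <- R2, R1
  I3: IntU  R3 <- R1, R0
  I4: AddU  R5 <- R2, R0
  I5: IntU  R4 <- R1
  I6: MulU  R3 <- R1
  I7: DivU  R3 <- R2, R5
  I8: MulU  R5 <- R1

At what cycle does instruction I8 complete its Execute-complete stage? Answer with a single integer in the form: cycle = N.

cycle = 26

[1] I1→MulU
[2] I1 RO · I2→IntU
[5] I1 EX
[6] I1 WR R2
[7] I2 RO
[8] I2 EX
[9] I2 WR R4
[10] I3→IntU
[11] I3 RO · I4→AddU
[12] I3 EX · I4 RO
[13] I3 WR R3
[14] I4 EX · I5→IntU
[15] I4 WR R5 · I5 RO · I6→MulU
[16] I5 EX · I6 RO
[17] I5 WR R4
[19] I6 EX
[20] I6 WR R3
[21] I7→DivU
[22] I7 RO · I8→MulU
[23] I8 RO
[26] I8 EX
[27] I8 WR R5
[29] I7 EX
[30] I7 WR R3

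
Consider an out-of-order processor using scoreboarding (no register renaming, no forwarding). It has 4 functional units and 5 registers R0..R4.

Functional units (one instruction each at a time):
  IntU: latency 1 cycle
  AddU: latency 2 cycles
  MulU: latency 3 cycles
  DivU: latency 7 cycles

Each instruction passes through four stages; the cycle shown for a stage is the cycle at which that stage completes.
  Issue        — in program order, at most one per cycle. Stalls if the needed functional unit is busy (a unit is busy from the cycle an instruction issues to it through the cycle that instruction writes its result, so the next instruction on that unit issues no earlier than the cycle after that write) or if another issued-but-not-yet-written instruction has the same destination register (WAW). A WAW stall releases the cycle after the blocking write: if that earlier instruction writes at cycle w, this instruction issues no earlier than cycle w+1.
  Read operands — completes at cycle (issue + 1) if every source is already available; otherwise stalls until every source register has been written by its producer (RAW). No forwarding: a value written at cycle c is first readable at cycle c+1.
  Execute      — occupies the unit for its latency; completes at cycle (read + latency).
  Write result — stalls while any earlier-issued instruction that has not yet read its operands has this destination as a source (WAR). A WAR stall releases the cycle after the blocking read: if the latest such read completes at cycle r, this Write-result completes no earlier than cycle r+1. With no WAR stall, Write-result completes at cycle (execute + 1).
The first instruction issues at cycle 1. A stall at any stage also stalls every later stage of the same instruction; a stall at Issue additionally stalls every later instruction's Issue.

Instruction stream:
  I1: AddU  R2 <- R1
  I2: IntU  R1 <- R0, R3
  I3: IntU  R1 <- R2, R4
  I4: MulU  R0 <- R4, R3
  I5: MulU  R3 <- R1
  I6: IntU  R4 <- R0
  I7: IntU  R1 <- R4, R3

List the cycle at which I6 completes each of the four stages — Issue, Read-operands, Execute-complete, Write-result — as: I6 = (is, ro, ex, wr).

I6 = (14, 15, 16, 17)

[1] I1 dispatched to AddU
[2] I1 operands ready, I2 dispatched to IntU
[3] I2 operands ready
[4] I1 complete, I2 complete
[5] R2←I1, R1←I2
[6] I3 dispatched to IntU
[7] I3 operands ready, I4 dispatched to MulU
[8] I3 complete, I4 operands ready
[9] R1←I3
[11] I4 complete
[12] R0←I4
[13] I5 dispatched to MulU
[14] I5 operands ready, I6 dispatched to IntU
[15] I6 operands ready
[16] I6 complete
[17] I5 complete, R4←I6
[18] R3←I5, I7 dispatched to IntU
[19] I7 operands ready
[20] I7 complete
[21] R1←I7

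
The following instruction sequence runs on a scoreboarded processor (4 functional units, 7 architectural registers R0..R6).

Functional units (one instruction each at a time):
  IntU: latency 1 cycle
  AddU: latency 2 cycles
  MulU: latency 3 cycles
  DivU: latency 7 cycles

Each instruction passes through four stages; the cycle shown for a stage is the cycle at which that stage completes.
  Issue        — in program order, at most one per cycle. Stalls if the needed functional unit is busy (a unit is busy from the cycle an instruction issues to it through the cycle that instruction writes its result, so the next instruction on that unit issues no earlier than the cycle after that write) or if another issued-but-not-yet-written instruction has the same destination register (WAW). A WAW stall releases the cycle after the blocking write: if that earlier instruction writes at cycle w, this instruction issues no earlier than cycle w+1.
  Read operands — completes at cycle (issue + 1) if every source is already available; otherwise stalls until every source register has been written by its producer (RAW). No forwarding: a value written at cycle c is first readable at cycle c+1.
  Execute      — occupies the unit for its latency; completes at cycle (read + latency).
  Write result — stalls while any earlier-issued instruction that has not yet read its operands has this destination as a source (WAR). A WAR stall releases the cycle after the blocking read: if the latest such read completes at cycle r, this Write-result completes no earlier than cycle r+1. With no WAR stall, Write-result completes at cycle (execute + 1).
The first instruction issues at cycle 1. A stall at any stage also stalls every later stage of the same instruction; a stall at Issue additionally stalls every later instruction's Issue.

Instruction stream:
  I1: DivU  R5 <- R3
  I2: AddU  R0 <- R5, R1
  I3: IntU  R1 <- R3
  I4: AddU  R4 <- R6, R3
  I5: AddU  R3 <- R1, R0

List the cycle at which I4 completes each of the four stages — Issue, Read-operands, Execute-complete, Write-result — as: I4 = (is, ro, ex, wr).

c1: I1 issues→DivU
c2: I1 reads · I2 issues→AddU
c3: I3 issues→IntU
c4: I3 reads
c5: I3 exec-done
c9: I1 exec-done
c10: I1 writes R5
c11: I2 reads
c12: I3 writes R1
c13: I2 exec-done
c14: I2 writes R0
c15: I4 issues→AddU
c16: I4 reads
c18: I4 exec-done
c19: I4 writes R4
c20: I5 issues→AddU
c21: I5 reads
c23: I5 exec-done
c24: I5 writes R3

I4 = (15, 16, 18, 19)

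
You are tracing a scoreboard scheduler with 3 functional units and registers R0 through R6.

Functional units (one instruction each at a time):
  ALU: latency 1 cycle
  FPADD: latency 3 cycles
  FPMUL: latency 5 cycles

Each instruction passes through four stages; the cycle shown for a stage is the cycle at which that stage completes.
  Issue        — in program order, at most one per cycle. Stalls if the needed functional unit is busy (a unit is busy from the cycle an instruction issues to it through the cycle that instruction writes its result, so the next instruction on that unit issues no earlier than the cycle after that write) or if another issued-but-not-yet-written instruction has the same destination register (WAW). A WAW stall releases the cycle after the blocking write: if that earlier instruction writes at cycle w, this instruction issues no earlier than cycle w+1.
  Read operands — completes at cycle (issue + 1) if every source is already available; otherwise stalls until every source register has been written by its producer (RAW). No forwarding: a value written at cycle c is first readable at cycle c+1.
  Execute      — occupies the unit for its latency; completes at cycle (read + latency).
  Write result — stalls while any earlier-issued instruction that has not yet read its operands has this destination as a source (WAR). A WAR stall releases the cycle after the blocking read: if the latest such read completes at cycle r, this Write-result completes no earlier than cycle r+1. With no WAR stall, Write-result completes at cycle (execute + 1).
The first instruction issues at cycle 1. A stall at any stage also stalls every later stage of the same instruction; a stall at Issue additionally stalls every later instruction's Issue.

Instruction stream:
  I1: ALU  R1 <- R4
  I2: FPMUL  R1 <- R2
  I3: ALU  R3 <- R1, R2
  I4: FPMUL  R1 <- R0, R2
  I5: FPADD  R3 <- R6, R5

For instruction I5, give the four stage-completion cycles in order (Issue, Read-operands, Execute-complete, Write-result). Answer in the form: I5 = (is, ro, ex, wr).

I5 = (16, 17, 20, 21)

[I1] 1/2/3/4
[I2] 5/6/11/12  (WAW R1: wait I1 write@4)
[I3] 6/13/14/15  (RAW R1: wait I2 write@12)
[I4] 13/14/19/20  (struct: FPMUL busy until I2 writes@12)
[I5] 16/17/20/21  (WAW R3: wait I3 write@15)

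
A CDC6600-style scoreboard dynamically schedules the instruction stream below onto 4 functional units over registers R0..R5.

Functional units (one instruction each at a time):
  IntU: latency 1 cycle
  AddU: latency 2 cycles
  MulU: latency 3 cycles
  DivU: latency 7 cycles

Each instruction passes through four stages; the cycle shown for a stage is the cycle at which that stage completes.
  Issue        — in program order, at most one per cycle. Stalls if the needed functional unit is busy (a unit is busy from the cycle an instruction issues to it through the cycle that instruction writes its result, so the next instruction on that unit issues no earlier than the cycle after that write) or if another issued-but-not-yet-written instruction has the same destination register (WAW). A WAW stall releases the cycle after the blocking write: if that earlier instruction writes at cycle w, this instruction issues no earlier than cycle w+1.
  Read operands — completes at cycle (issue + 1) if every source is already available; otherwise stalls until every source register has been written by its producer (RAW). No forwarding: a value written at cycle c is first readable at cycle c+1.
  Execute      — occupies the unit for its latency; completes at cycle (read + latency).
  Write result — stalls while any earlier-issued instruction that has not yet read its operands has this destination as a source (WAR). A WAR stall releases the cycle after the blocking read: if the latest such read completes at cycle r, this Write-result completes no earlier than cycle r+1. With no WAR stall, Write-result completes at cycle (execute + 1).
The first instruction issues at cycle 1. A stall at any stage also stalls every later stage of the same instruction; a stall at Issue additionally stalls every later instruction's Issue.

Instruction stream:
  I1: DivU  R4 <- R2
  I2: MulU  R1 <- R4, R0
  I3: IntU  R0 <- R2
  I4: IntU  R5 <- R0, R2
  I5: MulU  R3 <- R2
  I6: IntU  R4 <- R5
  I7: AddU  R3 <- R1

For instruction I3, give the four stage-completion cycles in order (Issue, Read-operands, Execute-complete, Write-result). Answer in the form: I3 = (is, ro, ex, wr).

t=1  issue I1 (DivU)
t=2  I1 read-ops; issue I2 (MulU)
t=3  issue I3 (IntU)
t=4  I3 read-ops
t=5  I3 finished on IntU
t=9  I1 finished on DivU
t=10  I1→R4
t=11  I2 read-ops
t=12  I3→R0
t=13  issue I4 (IntU)
t=14  I2 finished on MulU; I4 read-ops
t=15  I2→R1; I4 finished on IntU
t=16  I4→R5; issue I5 (MulU)
t=17  I5 read-ops; issue I6 (IntU)
t=18  I6 read-ops
t=19  I6 finished on IntU
t=20  I5 finished on MulU; I6→R4
t=21  I5→R3
t=22  issue I7 (AddU)
t=23  I7 read-ops
t=25  I7 finished on AddU
t=26  I7→R3

I3 = (3, 4, 5, 12)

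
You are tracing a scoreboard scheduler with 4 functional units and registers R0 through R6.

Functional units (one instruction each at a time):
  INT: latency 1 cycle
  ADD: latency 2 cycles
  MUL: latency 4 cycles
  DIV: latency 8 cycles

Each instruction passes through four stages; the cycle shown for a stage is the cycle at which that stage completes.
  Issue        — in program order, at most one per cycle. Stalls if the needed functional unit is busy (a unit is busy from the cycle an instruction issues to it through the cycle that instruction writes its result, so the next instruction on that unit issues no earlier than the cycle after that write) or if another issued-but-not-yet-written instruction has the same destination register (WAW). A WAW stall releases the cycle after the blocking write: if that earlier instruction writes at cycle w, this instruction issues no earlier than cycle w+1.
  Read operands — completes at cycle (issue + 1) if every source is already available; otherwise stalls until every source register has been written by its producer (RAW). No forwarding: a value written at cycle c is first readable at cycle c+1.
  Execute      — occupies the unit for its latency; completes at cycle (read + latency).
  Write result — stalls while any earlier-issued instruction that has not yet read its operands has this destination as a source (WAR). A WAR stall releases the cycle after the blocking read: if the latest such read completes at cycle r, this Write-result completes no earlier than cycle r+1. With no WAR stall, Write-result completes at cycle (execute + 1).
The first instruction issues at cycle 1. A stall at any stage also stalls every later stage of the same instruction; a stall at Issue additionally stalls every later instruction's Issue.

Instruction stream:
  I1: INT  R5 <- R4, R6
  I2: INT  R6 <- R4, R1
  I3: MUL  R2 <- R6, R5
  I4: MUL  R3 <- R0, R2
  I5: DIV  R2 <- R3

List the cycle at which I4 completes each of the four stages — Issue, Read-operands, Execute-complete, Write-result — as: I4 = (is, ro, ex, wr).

[I1] 1/2/3/4
[I2] 5/6/7/8  (struct: INT busy until I1 writes@4)
[I3] 6/9/13/14  (RAW R6: wait I2 write@8)
[I4] 15/16/20/21  (struct: MUL busy until I3 writes@14)
[I5] 16/22/30/31  (RAW R3: wait I4 write@21)

I4 = (15, 16, 20, 21)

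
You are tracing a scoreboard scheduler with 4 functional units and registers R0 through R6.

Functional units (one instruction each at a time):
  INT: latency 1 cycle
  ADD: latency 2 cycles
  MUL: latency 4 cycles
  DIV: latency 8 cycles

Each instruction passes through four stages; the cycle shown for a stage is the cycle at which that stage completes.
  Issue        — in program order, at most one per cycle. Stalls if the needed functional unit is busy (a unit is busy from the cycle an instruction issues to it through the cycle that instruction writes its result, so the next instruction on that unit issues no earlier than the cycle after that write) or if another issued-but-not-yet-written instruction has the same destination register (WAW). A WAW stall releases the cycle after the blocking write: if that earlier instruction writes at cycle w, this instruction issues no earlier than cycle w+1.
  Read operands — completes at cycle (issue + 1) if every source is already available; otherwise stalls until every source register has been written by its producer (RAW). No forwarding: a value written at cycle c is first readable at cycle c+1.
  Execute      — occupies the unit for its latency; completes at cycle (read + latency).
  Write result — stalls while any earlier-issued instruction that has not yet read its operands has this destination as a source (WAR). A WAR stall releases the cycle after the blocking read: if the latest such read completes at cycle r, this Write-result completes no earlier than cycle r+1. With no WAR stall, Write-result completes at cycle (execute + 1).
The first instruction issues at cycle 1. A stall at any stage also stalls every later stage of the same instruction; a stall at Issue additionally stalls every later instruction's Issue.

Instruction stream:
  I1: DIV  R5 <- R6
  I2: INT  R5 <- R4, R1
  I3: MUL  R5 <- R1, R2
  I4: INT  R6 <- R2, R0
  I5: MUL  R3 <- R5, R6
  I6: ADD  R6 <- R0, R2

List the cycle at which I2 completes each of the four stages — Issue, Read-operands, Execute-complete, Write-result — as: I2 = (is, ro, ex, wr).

I2 = (12, 13, 14, 15)

t=1  I1→DIV
t=2  I1 RO
t=10  I1 EX
t=11  I1 WR R5
t=12  I2→INT
t=13  I2 RO
t=14  I2 EX
t=15  I2 WR R5
t=16  I3→MUL
t=17  I3 RO; I4→INT
t=18  I4 RO
t=19  I4 EX
t=20  I4 WR R6
t=21  I3 EX
t=22  I3 WR R5
t=23  I5→MUL
t=24  I5 RO; I6→ADD
t=25  I6 RO
t=27  I6 EX
t=28  I5 EX; I6 WR R6
t=29  I5 WR R3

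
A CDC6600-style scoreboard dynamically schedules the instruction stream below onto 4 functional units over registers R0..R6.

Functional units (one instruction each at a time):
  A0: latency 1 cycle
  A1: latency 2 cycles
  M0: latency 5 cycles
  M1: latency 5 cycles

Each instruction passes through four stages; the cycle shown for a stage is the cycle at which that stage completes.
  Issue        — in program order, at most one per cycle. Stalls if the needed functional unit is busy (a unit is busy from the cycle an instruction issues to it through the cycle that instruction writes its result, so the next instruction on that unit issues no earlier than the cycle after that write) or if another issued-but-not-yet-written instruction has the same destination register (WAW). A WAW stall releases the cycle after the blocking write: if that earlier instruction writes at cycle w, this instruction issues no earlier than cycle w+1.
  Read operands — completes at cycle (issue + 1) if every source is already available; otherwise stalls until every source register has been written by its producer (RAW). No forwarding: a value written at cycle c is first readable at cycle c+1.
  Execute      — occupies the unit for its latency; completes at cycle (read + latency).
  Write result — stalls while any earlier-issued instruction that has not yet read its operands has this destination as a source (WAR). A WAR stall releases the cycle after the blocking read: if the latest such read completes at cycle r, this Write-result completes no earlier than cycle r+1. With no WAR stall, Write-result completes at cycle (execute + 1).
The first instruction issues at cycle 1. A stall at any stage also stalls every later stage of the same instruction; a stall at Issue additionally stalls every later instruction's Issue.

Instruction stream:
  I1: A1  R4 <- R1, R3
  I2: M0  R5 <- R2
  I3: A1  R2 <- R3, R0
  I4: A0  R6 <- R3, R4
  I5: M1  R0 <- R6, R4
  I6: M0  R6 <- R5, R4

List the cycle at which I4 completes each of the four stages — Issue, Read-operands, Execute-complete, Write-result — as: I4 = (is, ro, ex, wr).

I4 = (7, 8, 9, 10)

I1  is:1  ro:2  ex:4  wr:5
I2  is:2  ro:3  ex:8  wr:9
I3  is:6  ro:7  ex:9  wr:10  — struct: A1 busy until I1 writes@5
I4  is:7  ro:8  ex:9  wr:10
I5  is:8  ro:11  ex:16  wr:17  — RAW R6: wait I4 write@10
I6  is:11  ro:12  ex:17  wr:18  — WAW R6: wait I4 write@10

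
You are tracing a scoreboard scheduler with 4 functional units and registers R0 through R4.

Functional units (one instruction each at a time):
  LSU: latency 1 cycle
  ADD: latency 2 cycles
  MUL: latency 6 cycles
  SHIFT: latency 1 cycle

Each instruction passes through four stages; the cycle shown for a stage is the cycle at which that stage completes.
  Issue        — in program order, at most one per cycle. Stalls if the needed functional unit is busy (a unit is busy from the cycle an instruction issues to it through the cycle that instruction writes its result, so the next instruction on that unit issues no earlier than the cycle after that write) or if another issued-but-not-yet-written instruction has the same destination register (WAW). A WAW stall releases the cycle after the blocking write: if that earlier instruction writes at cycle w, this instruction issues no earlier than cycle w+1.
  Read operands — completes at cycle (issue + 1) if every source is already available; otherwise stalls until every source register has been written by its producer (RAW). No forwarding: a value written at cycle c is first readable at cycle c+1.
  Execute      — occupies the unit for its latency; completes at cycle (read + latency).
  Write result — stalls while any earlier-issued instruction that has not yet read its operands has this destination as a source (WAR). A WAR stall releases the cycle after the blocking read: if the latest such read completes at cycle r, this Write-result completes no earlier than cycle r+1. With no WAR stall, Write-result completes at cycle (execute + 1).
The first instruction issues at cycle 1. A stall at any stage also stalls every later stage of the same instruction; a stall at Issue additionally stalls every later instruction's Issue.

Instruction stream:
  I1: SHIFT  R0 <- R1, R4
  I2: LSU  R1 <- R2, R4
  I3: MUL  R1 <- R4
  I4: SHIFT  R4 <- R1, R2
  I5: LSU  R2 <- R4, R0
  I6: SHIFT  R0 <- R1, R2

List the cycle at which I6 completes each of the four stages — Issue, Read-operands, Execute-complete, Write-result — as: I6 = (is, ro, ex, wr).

cycle 1: I1→SHIFT
cycle 2: I1 RO · I2→LSU
cycle 3: I1 EX · I2 RO
cycle 4: I1 WR R0 · I2 EX
cycle 5: I2 WR R1
cycle 6: I3→MUL
cycle 7: I3 RO · I4→SHIFT
cycle 8: I5→LSU
cycle 13: I3 EX
cycle 14: I3 WR R1
cycle 15: I4 RO
cycle 16: I4 EX
cycle 17: I4 WR R4
cycle 18: I5 RO · I6→SHIFT
cycle 19: I5 EX
cycle 20: I5 WR R2
cycle 21: I6 RO
cycle 22: I6 EX
cycle 23: I6 WR R0

I6 = (18, 21, 22, 23)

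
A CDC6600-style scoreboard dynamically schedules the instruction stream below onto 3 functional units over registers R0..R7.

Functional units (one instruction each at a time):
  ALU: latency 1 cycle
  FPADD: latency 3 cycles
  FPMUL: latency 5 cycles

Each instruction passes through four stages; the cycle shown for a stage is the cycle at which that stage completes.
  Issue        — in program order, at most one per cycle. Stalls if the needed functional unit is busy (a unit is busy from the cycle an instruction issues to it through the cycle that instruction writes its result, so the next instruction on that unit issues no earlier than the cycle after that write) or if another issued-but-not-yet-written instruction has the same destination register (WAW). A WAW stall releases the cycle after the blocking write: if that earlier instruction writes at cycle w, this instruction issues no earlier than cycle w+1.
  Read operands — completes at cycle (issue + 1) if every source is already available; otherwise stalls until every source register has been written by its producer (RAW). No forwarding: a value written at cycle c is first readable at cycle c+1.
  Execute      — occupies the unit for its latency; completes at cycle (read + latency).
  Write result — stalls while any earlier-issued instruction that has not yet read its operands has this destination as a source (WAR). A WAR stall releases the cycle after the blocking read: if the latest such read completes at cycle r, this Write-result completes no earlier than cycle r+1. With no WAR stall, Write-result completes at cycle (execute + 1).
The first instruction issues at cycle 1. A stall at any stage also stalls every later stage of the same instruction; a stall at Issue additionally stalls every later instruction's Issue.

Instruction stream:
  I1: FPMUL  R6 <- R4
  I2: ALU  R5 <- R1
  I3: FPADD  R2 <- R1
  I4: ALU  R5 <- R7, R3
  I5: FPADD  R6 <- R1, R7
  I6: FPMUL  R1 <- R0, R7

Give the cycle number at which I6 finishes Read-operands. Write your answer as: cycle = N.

I1: IS=1 RO=2 EX=7 WR=8
I2: IS=2 RO=3 EX=4 WR=5
I3: IS=3 RO=4 EX=7 WR=8
I4: IS=6 RO=7 EX=8 WR=9  [struct: ALU busy until I2 writes@5]
I5: IS=9 RO=10 EX=13 WR=14  [struct: FPADD busy until I3 writes@8]
I6: IS=10 RO=11 EX=16 WR=17

cycle = 11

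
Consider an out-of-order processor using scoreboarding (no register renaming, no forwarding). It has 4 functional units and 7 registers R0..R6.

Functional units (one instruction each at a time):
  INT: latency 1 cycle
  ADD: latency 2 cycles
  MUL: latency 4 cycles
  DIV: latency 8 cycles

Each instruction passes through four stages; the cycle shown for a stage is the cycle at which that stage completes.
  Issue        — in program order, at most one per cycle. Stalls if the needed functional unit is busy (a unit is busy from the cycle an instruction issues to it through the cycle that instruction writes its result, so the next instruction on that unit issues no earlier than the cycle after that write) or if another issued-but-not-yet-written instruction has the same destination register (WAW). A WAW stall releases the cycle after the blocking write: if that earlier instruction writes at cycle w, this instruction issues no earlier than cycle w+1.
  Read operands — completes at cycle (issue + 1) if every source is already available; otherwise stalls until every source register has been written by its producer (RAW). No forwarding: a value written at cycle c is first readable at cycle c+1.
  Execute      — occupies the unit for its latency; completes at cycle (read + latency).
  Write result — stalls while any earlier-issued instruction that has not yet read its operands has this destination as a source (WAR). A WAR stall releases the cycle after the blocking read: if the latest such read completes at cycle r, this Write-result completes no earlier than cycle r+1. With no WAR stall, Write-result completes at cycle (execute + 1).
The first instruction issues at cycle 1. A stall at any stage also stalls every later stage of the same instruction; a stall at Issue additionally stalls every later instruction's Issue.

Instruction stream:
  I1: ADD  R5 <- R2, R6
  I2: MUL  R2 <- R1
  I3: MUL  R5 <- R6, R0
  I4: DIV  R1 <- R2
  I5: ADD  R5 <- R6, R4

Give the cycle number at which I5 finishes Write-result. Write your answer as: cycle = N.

cycle = 20

[1] I1 dispatched to ADD
[2] I1 operands ready · I2 dispatched to MUL
[3] I2 operands ready
[4] I1 complete
[5] R5←I1
[7] I2 complete
[8] R2←I2
[9] I3 dispatched to MUL
[10] I3 operands ready · I4 dispatched to DIV
[11] I4 operands ready
[14] I3 complete
[15] R5←I3
[16] I5 dispatched to ADD
[17] I5 operands ready
[19] I4 complete · I5 complete
[20] R1←I4 · R5←I5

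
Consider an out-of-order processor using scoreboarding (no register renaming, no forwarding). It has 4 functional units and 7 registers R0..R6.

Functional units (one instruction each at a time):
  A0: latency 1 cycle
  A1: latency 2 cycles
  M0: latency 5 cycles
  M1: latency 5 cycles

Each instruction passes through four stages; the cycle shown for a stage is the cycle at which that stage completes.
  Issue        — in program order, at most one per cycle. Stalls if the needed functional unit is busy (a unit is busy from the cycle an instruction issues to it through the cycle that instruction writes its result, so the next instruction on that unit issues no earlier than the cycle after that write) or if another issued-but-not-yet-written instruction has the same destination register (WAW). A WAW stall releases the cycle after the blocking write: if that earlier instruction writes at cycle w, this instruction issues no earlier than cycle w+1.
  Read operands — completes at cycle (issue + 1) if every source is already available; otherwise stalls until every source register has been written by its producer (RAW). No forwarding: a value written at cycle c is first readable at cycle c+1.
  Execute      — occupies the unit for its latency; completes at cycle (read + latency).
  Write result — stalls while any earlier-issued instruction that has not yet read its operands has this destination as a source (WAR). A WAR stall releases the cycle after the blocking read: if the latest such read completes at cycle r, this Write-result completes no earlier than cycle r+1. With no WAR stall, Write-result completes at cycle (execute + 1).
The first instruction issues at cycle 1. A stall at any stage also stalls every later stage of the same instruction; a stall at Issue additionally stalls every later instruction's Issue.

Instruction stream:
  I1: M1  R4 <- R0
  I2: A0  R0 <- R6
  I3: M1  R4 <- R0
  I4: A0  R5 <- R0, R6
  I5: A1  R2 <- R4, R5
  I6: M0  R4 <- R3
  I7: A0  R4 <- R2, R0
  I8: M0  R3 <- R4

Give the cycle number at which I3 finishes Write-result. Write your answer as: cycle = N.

cycle = 16

c1: issue I1 (M1)
c2: I1 read-ops; issue I2 (A0)
c3: I2 read-ops
c4: I2 finished on A0
c5: I2→R0
c7: I1 finished on M1
c8: I1→R4
c9: issue I3 (M1)
c10: I3 read-ops; issue I4 (A0)
c11: I4 read-ops; issue I5 (A1)
c12: I4 finished on A0
c13: I4→R5
c15: I3 finished on M1
c16: I3→R4
c17: I5 read-ops; issue I6 (M0)
c18: I6 read-ops
c19: I5 finished on A1
c20: I5→R2
c23: I6 finished on M0
c24: I6→R4
c25: issue I7 (A0)
c26: I7 read-ops; issue I8 (M0)
c27: I7 finished on A0
c28: I7→R4
c29: I8 read-ops
c34: I8 finished on M0
c35: I8→R3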